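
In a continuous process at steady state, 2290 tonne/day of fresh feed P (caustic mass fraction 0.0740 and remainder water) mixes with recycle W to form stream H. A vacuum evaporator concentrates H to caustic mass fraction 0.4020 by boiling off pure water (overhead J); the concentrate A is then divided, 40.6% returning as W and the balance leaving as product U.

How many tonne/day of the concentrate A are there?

709.7 tonne/day

Overall caustic balance (none leaves overhead): caustic in fresh feed = caustic in product, i.e. 2290×0.074 = (1−0.406)·A·0.402.
A = 169.46/(0.402×0.594) = 709.67 tonne/day.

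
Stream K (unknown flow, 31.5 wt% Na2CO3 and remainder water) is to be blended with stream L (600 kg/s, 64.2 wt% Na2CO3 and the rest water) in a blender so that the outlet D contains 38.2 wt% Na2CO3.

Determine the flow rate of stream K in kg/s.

2328 kg/s

Let K be the unknown flow. Total out = 600 + K.
Na2CO3 balance: 385.2 + 0.315·K = 0.382·(600 + K)
(0.315 − 0.382)·K = 0.382×600 − 385.2 = -156
K = -156 / -0.067 = 2328.4 kg/s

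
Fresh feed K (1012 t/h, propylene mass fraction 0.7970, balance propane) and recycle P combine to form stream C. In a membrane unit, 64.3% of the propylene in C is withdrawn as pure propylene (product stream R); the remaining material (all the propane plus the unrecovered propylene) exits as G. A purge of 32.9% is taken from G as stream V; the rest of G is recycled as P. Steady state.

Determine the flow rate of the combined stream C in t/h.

propane enters only via K and leaves only via the purge: 1012×0.203 = 0.329×(propane in G), and the membrane unit passes all propane, so propane in C = propane in G = 624.43 t/h.
propylene in C: m_A = 1012×0.797 + (1−0.329)·(1−0.643)·m_A, so m_A = 806.56/0.7605 = 1060.6 t/h.
C = 1060.6 + 624.43 = 1685.1 t/h.

1685 t/h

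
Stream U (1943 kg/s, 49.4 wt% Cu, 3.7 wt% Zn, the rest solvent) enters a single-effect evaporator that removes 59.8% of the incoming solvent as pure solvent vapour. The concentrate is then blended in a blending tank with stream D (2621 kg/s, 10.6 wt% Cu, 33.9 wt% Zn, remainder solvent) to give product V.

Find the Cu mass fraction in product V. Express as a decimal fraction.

0.308

Vapour removed = 0.598×0.469×1943 = 544.94 kg/s; concentrate = 1398.1 kg/s.
Cu reaching the mixer = 959.84 (from concentrate) + 2621×0.106 = 1237.7 kg/s.
Product flow = 1398.1 + 2621 = 4019.1 kg/s; Cu fraction = 0.308.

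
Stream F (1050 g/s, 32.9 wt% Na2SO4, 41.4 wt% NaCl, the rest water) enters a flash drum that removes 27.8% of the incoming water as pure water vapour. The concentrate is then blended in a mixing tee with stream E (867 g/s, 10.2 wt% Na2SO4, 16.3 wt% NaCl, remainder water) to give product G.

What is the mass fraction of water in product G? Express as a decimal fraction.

0.452

Vapour removed = 0.278×0.257×1050 = 75.018 g/s; concentrate = 974.98 g/s.
water reaching the mixer = 194.83 (from concentrate) + 867×0.735 = 832.08 g/s.
Product flow = 974.98 + 867 = 1842 g/s; water fraction = 0.452.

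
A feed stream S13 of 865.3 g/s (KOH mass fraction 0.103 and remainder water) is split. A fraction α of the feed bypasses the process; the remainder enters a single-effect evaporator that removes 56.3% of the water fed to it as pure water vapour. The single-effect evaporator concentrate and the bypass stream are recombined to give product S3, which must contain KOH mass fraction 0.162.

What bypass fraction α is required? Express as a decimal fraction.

0.279

All 865.3×0.103 = 89.126 g/s of KOH reaches S3, so S3 = 89.126/0.162 = 550.16 g/s and vapour = 315.14 g/s.
The evaporator receives (1−α)·865.3 of feed at 0.897 water and removes 0.563 of that water:
0.563×0.897×(1−α)×865.3 = 315.14
(1−α) = 315.14/436.99 = 0.7212;  α = 0.2788.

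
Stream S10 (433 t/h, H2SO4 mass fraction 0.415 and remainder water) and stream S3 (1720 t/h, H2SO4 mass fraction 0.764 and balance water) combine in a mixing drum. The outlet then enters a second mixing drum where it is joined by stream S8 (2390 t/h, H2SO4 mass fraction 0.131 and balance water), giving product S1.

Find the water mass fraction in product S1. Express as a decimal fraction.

Overall, product flow = 4543 t/h.
water in = 433×0.585 + 1720×0.236 + 2390×0.869 = 2736.1 t/h.
water fraction in S1 = 0.602.

0.602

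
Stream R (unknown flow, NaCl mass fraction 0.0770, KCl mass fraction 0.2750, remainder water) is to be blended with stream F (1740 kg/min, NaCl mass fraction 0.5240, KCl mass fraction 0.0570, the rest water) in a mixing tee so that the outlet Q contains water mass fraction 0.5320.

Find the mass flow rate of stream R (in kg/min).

Let R be the unknown flow. Total out = 1740 + R.
water balance: 729.06 + 0.648·R = 0.532·(1740 + R)
(0.648 − 0.532)·R = 0.532×1740 − 729.06 = 196.62
R = 196.62 / 0.116 = 1695 kg/min

1695 kg/min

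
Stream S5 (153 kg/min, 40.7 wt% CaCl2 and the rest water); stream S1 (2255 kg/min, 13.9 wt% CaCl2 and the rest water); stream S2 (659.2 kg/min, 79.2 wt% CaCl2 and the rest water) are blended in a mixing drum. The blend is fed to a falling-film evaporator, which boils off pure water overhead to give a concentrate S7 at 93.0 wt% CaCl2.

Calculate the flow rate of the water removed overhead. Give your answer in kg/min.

CaCl2 entering = 153×0.407 + 2255×0.139 + 659.2×0.792 = 897.8 kg/min.
All CaCl2 reports to S7, so S7 = 897.8/0.930 = 965.38 kg/min.
Total feed = 3067.2 kg/min; overhead = 3067.2 − 965.38 = 2101.8 kg/min.

2102 kg/min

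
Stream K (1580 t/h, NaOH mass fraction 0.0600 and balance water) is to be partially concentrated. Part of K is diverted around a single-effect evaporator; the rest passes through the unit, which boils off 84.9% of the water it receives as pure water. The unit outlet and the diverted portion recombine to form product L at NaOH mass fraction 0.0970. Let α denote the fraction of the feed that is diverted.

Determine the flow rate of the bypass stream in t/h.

824.8 t/h

All 1580×0.060 = 94.8 t/h of NaOH reaches L, so L = 94.8/0.097 = 977.32 t/h and vapour = 602.68 t/h.
The evaporator receives (1−α)·1580 of feed at 0.940 water and removes 0.849 of that water:
0.849×0.940×(1−α)×1580 = 602.68
(1−α) = 602.68/1260.9 = 0.4780;  α = 0.5220.
Bypass flow = 0.5220×1580 = 824.82 t/h.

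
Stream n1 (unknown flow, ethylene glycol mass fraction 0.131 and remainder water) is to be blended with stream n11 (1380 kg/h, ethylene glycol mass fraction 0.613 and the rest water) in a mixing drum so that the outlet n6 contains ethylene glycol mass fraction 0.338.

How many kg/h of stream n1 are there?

Let n1 be the unknown flow. Total out = 1380 + n1.
ethylene glycol balance: 845.94 + 0.131·n1 = 0.338·(1380 + n1)
(0.131 − 0.338)·n1 = 0.338×1380 − 845.94 = -379.5
n1 = -379.5 / -0.207 = 1833.3 kg/h

1833 kg/h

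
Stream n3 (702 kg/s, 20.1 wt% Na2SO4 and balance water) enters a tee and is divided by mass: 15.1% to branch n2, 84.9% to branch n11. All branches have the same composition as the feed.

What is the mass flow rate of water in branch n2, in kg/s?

Branch n2 total = 0.151×702 = 106 kg/s.
water in n2 = 0.799×106 = 84.696 kg/s.

84.7 kg/s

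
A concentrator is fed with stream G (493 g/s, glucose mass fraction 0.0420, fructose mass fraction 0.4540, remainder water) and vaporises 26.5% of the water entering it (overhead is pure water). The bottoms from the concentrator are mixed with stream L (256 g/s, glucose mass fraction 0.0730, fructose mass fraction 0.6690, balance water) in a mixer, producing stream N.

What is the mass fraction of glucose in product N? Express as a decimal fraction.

0.0577

Vapour removed = 0.265×0.504×493 = 65.845 g/s; concentrate = 427.15 g/s.
glucose reaching the mixer = 20.706 (from concentrate) + 256×0.073 = 39.394 g/s.
Product flow = 427.15 + 256 = 683.15 g/s; glucose fraction = 0.0577.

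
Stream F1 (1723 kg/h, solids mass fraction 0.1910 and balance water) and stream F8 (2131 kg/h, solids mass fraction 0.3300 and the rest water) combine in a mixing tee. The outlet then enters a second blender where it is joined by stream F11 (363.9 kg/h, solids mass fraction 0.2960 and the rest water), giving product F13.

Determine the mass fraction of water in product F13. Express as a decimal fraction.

Overall, product flow = 4217.9 kg/h.
water in = 1723×0.809 + 2131×0.670 + 363.9×0.704 = 3077.9 kg/h.
water fraction in F13 = 0.7297.

0.7297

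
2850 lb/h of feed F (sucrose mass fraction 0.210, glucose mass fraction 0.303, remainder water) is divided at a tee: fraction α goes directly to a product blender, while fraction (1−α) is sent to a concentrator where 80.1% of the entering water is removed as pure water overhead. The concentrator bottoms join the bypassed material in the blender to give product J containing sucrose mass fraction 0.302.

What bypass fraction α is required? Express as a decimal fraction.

0.219

All 2850×0.210 = 598.5 lb/h of sucrose reaches J, so J = 598.5/0.302 = 1981.8 lb/h and vapour = 868.21 lb/h.
The evaporator receives (1−α)·2850 of feed at 0.487 water and removes 0.801 of that water:
0.801×0.487×(1−α)×2850 = 868.21
(1−α) = 868.21/1111.7 = 0.7809;  α = 0.2191.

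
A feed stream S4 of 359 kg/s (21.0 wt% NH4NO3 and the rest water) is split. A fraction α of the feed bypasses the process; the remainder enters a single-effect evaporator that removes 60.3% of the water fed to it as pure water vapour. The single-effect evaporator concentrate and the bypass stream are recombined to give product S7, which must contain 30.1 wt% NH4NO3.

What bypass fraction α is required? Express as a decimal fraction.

All 359×0.210 = 75.39 kg/s of NH4NO3 reaches S7, so S7 = 75.39/0.301 = 250.47 kg/s and vapour = 108.53 kg/s.
The evaporator receives (1−α)·359 of feed at 0.790 water and removes 0.603 of that water:
0.603×0.790×(1−α)×359 = 108.53
(1−α) = 108.53/171.02 = 0.6346;  α = 0.3654.

0.365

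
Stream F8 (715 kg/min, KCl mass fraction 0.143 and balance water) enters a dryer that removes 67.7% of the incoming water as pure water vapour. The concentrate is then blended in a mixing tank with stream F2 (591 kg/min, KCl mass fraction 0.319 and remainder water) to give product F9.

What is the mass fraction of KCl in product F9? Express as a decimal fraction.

Vapour removed = 0.677×0.857×715 = 414.84 kg/min; concentrate = 300.16 kg/min.
KCl reaching the mixer = 102.24 (from concentrate) + 591×0.319 = 290.77 kg/min.
Product flow = 300.16 + 591 = 891.16 kg/min; KCl fraction = 0.326.

0.326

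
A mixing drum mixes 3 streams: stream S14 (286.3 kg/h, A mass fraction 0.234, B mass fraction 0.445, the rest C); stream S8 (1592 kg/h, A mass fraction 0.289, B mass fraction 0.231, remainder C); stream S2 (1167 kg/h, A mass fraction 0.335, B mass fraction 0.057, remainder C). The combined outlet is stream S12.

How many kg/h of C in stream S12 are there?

1566 kg/h

C out = C in = 286.3×0.321 + 1592×0.480 + 1167×0.608 = 1565.6 kg/h.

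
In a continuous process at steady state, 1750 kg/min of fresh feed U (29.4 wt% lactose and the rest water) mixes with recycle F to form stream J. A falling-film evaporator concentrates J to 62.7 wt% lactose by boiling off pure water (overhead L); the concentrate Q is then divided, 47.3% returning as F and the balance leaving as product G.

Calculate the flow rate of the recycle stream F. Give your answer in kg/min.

736.5 kg/min

Overall lactose balance (none leaves overhead): lactose in fresh feed = lactose in product, i.e. 1750×0.294 = (1−0.473)·Q·0.627.
Q = 514.5/(0.627×0.527) = 1557.1 kg/min.
Recycle F = 0.473×1557.1 = 736.49 kg/min.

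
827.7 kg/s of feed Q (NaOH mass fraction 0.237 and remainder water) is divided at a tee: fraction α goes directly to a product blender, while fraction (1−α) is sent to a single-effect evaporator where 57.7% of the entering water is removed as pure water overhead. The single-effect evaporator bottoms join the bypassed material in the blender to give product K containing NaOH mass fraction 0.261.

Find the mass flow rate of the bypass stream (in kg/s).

654.8 kg/s

All 827.7×0.237 = 196.16 kg/s of NaOH reaches K, so K = 196.16/0.261 = 751.59 kg/s and vapour = 76.11 kg/s.
The evaporator receives (1−α)·827.7 of feed at 0.763 water and removes 0.577 of that water:
0.577×0.763×(1−α)×827.7 = 76.11
(1−α) = 76.11/364.4 = 0.2089;  α = 0.7911.
Bypass flow = 0.7911×827.7 = 654.82 kg/s.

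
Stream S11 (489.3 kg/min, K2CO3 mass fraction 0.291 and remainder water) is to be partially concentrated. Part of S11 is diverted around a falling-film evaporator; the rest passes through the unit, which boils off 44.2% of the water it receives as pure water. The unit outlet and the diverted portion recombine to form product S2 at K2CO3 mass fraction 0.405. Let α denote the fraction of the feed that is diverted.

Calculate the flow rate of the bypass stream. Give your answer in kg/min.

All 489.3×0.291 = 142.39 kg/min of K2CO3 reaches S2, so S2 = 142.39/0.405 = 351.57 kg/min and vapour = 137.73 kg/min.
The evaporator receives (1−α)·489.3 of feed at 0.709 water and removes 0.442 of that water:
0.442×0.709×(1−α)×489.3 = 137.73
(1−α) = 137.73/153.34 = 0.8982;  α = 0.1018.
Bypass flow = 0.1018×489.3 = 49.802 kg/min.

49.8 kg/min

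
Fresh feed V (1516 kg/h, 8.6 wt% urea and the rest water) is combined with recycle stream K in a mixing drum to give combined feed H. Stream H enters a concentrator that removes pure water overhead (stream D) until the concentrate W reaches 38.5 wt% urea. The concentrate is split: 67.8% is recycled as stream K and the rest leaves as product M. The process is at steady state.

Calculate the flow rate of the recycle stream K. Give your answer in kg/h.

713 kg/h

Overall urea balance (none leaves overhead): urea in fresh feed = urea in product, i.e. 1516×0.086 = (1−0.678)·W·0.385.
W = 130.38/(0.385×0.322) = 1051.7 kg/h.
Recycle K = 0.678×1051.7 = 713.03 kg/h.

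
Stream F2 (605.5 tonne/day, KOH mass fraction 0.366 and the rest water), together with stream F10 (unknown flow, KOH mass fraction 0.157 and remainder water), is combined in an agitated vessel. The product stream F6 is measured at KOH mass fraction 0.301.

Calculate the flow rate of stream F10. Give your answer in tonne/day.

273.3 tonne/day

Let F10 be the unknown flow. Total out = 605.5 + F10.
KOH balance: 221.61 + 0.157·F10 = 0.301·(605.5 + F10)
(0.157 − 0.301)·F10 = 0.301×605.5 − 221.61 = -39.358
F10 = -39.358 / -0.144 = 273.32 tonne/day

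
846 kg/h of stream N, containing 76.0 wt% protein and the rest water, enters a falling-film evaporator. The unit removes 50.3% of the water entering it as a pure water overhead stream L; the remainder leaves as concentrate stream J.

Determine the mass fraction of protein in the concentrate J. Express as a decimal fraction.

protein is not removed: 846×0.760 = 642.96 kg/h of protein enters J.
water entering = 846×0.240 = 203.04 kg/h; overhead removed = 0.503×203.04 = 102.13 kg/h.
Concentrate = 846 − 102.13 = 743.87 kg/h.
Mass fraction = 642.96/743.87 = 0.8643.

0.8643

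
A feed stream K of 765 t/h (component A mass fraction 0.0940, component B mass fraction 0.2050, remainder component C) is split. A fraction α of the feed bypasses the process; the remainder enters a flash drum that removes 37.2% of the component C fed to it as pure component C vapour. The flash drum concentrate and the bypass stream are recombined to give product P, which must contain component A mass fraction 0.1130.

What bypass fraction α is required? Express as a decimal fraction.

All 765×0.094 = 71.91 t/h of component A reaches P, so P = 71.91/0.113 = 636.37 t/h and vapour = 128.63 t/h.
The evaporator receives (1−α)·765 of feed at 0.701 component C and removes 0.372 of that component C:
0.372×0.701×(1−α)×765 = 128.63
(1−α) = 128.63/199.49 = 0.6448;  α = 0.3552.

0.355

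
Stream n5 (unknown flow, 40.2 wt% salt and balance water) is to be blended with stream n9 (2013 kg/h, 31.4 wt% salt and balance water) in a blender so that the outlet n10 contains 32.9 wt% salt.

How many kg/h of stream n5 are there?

Let n5 be the unknown flow. Total out = 2013 + n5.
salt balance: 632.08 + 0.402·n5 = 0.329·(2013 + n5)
(0.402 − 0.329)·n5 = 0.329×2013 − 632.08 = 30.195
n5 = 30.195 / 0.073 = 413.63 kg/h

413.6 kg/h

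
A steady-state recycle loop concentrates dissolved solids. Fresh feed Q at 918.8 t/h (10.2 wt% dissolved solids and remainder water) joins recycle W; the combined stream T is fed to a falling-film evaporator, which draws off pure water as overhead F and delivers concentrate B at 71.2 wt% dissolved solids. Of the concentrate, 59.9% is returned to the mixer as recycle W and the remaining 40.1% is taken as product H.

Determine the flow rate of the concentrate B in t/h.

Overall dissolved solids balance (none leaves overhead): dissolved solids in fresh feed = dissolved solids in product, i.e. 918.8×0.102 = (1−0.599)·B·0.712.
B = 93.718/(0.712×0.401) = 328.24 t/h.

328.2 t/h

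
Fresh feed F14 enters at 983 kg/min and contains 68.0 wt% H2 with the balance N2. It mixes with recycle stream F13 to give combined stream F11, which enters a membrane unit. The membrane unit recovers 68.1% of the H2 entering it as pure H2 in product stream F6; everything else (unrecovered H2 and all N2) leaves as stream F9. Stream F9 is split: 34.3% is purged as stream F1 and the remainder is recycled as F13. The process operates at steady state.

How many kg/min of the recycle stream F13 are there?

779.8 kg/min

N2 enters only via F14 and leaves only via the purge: 983×0.320 = 0.343×(N2 in F9), and the membrane unit passes all N2, so N2 in F11 = N2 in F9 = 917.08 kg/min.
H2 in F11: m_A = 983×0.680 + (1−0.343)·(1−0.681)·m_A, so m_A = 668.44/0.7904 = 845.68 kg/min.
F9 = (1−0.681)×845.68 + 917.08 = 1186.9 kg/min.
Recycle F13 = (1−0.343)×1186.9 = 779.76 kg/min.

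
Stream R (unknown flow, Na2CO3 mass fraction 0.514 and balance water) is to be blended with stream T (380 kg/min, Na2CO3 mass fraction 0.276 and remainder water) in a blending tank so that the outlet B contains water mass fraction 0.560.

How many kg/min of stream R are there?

842.2 kg/min

Let R be the unknown flow. Total out = 380 + R.
water balance: 275.12 + 0.486·R = 0.560·(380 + R)
(0.486 − 0.560)·R = 0.560×380 − 275.12 = -62.32
R = -62.32 / -0.074 = 842.16 kg/min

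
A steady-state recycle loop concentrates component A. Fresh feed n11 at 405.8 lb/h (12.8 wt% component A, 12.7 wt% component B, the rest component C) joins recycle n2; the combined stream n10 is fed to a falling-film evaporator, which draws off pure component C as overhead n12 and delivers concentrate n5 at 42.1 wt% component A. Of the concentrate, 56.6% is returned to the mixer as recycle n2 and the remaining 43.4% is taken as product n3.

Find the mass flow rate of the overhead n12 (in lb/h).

Overall component A balance (none leaves overhead): component A in fresh feed = component A in product, i.e. 405.8×0.128 = (1−0.566)·n5·0.421.
n5 = 51.942/(0.421×0.434) = 284.28 lb/h.
Recycle n2 = 0.566×284.28 = 160.9 lb/h.
Combined feed n10 = 405.8 + 160.9 = 566.7 lb/h.
Overhead n12 = n10 − n5 = 566.7 − 284.28 = 282.42 lb/h.

282.4 lb/h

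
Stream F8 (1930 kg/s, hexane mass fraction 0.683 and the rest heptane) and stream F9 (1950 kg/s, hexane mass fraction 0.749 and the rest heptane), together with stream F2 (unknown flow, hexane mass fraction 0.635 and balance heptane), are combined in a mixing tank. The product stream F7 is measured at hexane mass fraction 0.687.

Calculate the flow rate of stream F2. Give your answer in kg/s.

2177 kg/s

Let F2 be the unknown flow. Total out = 3880 + F2.
hexane balance: 2778.7 + 0.635·F2 = 0.687·(3880 + F2)
(0.635 − 0.687)·F2 = 0.687×3880 − 2778.7 = -113.18
F2 = -113.18 / -0.052 = 2176.5 kg/s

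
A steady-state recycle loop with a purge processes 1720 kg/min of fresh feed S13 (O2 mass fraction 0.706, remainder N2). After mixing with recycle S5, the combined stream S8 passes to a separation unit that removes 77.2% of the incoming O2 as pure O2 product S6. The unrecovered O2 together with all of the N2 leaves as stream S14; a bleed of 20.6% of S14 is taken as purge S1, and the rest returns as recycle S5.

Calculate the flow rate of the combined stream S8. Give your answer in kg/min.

3938 kg/min

N2 enters only via S13 and leaves only via the purge: 1720×0.294 = 0.206×(N2 in S14), and the separation unit passes all N2, so N2 in S8 = N2 in S14 = 2454.8 kg/min.
O2 in S8: m_A = 1720×0.706 + (1−0.206)·(1−0.772)·m_A, so m_A = 1214.3/0.8190 = 1482.7 kg/min.
S8 = 1482.7 + 2454.8 = 3937.5 kg/min.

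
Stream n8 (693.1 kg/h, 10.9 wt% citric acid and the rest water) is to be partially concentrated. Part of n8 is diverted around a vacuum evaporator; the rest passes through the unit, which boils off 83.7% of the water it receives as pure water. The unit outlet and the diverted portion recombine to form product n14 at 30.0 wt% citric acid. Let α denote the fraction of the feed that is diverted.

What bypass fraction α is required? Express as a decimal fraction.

0.146

All 693.1×0.109 = 75.548 kg/h of citric acid reaches n14, so n14 = 75.548/0.300 = 251.83 kg/h and vapour = 441.27 kg/h.
The evaporator receives (1−α)·693.1 of feed at 0.891 water and removes 0.837 of that water:
0.837×0.891×(1−α)×693.1 = 441.27
(1−α) = 441.27/516.89 = 0.8537;  α = 0.1463.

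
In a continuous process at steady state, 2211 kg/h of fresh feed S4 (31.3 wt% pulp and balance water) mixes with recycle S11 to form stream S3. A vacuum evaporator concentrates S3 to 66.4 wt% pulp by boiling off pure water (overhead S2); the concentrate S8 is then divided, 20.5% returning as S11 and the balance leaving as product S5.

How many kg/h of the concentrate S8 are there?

1311 kg/h

Overall pulp balance (none leaves overhead): pulp in fresh feed = pulp in product, i.e. 2211×0.313 = (1−0.205)·S8·0.664.
S8 = 692.04/(0.664×0.795) = 1311 kg/h.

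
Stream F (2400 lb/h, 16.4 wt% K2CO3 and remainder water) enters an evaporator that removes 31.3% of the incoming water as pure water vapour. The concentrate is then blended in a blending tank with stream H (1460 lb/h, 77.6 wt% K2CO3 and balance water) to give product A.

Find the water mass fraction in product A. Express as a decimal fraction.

0.528

Vapour removed = 0.313×0.836×2400 = 628 lb/h; concentrate = 1772 lb/h.
water reaching the mixer = 1378.4 (from concentrate) + 1460×0.224 = 1705.4 lb/h.
Product flow = 1772 + 1460 = 3232 lb/h; water fraction = 0.528.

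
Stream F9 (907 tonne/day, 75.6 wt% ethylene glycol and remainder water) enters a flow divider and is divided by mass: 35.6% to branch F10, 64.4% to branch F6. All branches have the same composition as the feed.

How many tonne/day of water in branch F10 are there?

Branch F10 total = 0.356×907 = 322.89 tonne/day.
water in F10 = 0.244×322.89 = 78.786 tonne/day.

78.79 tonne/day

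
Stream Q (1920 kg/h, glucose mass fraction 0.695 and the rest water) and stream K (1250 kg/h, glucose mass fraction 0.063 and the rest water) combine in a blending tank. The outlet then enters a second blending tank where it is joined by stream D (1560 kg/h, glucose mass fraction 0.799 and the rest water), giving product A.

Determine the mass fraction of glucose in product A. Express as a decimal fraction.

Overall, product flow = 4730 kg/h.
glucose in = 1920×0.695 + 1250×0.063 + 1560×0.799 = 2659.6 kg/h.
glucose fraction in A = 0.562.

0.562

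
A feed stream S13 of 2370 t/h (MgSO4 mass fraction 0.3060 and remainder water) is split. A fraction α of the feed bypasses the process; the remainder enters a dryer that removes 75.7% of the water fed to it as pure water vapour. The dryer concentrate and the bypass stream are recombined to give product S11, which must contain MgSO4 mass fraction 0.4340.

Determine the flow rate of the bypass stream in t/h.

All 2370×0.306 = 725.22 t/h of MgSO4 reaches S11, so S11 = 725.22/0.434 = 1671 t/h and vapour = 698.99 t/h.
The evaporator receives (1−α)·2370 of feed at 0.694 water and removes 0.757 of that water:
0.757×0.694×(1−α)×2370 = 698.99
(1−α) = 698.99/1245.1 = 0.5614;  α = 0.4386.
Bypass flow = 0.4386×2370 = 1039.5 t/h.

1040 t/h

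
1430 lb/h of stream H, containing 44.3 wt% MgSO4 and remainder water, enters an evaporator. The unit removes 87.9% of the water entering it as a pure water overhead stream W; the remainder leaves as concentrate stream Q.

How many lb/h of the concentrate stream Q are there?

water entering = 1430×0.557 = 796.51 lb/h; overhead removed = 0.879×796.51 = 700.13 lb/h.
Concentrate = 1430 − 700.13 = 729.87 lb/h.

729.9 lb/h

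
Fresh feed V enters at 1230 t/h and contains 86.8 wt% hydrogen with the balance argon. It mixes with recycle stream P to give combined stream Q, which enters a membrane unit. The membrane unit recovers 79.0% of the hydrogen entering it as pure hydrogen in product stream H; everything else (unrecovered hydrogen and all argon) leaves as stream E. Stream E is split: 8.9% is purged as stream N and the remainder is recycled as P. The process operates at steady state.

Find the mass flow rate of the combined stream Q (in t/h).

argon enters only via V and leaves only via the purge: 1230×0.132 = 0.089×(argon in E), and the membrane unit passes all argon, so argon in Q = argon in E = 1824.3 t/h.
hydrogen in Q: m_A = 1230×0.868 + (1−0.089)·(1−0.790)·m_A, so m_A = 1067.6/0.8087 = 1320.2 t/h.
Q = 1320.2 + 1824.3 = 3144.5 t/h.

3144 t/h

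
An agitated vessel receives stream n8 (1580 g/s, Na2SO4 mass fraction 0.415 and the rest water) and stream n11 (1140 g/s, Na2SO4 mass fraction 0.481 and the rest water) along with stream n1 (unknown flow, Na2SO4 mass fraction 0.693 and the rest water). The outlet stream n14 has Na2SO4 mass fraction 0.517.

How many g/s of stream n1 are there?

1149 g/s

Let n1 be the unknown flow. Total out = 2720 + n1.
Na2SO4 balance: 1204 + 0.693·n1 = 0.517·(2720 + n1)
(0.693 − 0.517)·n1 = 0.517×2720 − 1204 = 202.2
n1 = 202.2 / 0.176 = 1148.9 g/s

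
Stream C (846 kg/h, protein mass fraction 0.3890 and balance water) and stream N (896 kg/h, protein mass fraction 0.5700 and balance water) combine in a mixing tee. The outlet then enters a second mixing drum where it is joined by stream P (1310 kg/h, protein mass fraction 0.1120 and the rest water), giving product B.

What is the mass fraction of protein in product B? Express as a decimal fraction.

0.3232

Overall, product flow = 3052 kg/h.
protein in = 846×0.389 + 896×0.570 + 1310×0.112 = 986.53 kg/h.
protein fraction in B = 0.3232.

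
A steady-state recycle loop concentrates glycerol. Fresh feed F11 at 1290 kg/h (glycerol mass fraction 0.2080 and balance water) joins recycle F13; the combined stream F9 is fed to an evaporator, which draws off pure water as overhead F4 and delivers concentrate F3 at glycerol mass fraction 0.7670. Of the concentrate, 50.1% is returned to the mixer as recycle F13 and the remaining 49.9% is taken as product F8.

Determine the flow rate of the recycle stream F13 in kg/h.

351.2 kg/h

Overall glycerol balance (none leaves overhead): glycerol in fresh feed = glycerol in product, i.e. 1290×0.208 = (1−0.501)·F3·0.767.
F3 = 268.32/(0.767×0.499) = 701.06 kg/h.
Recycle F13 = 0.501×701.06 = 351.23 kg/h.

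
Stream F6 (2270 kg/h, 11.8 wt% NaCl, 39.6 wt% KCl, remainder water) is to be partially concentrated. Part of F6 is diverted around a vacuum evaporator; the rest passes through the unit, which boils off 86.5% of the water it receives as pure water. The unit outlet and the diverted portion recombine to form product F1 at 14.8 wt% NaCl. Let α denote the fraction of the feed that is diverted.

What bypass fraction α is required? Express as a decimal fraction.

All 2270×0.118 = 267.86 kg/h of NaCl reaches F1, so F1 = 267.86/0.148 = 1809.9 kg/h and vapour = 460.14 kg/h.
The evaporator receives (1−α)·2270 of feed at 0.486 water and removes 0.865 of that water:
0.865×0.486×(1−α)×2270 = 460.14
(1−α) = 460.14/954.29 = 0.4822;  α = 0.5178.

0.518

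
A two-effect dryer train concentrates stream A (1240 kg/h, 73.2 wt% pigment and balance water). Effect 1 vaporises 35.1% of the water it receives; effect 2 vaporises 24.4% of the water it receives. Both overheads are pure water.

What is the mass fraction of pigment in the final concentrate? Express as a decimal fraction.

water in feed = 1240×0.268 = 332.32 kg/h.
After stage 1: water left = (1−0.351)×332.32 = 215.68; stream total = 1123.4 kg/h.
After stage 2: water left = (1−0.244)×215.68 = 163.05; final concentrate = 1070.7 kg/h.
pigment fraction = 907.68/1070.7 = 0.8477.

0.8477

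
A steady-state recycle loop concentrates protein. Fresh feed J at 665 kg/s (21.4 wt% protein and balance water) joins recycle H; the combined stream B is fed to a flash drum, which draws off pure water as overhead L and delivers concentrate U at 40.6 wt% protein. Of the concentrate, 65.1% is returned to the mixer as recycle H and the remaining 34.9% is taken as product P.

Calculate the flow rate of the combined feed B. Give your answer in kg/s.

Overall protein balance (none leaves overhead): protein in fresh feed = protein in product, i.e. 665×0.214 = (1−0.651)·U·0.406.
U = 142.31/(0.406×0.349) = 1004.3 kg/s.
Recycle H = 0.651×1004.3 = 653.83 kg/s.
Combined feed B = 665 + 653.83 = 1318.8 kg/s.

1319 kg/s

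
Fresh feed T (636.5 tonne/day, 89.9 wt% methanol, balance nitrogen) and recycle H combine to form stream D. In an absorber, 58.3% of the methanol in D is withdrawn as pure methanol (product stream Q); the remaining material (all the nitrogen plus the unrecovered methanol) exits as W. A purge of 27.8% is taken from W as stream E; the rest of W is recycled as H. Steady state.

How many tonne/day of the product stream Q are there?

477.3 tonne/day

methanol in D: m_A = 636.5×0.899 + (1−0.278)·(1−0.583)·m_A, so m_A = 572.21/0.6989 = 818.7 tonne/day.
Product Q = 0.583×818.7 = 477.3 tonne/day.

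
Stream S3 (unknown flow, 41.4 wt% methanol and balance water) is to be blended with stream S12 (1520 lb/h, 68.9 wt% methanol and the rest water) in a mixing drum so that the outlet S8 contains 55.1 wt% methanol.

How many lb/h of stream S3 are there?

1531 lb/h

Let S3 be the unknown flow. Total out = 1520 + S3.
methanol balance: 1047.3 + 0.414·S3 = 0.551·(1520 + S3)
(0.414 − 0.551)·S3 = 0.551×1520 − 1047.3 = -209.76
S3 = -209.76 / -0.137 = 1531.1 lb/h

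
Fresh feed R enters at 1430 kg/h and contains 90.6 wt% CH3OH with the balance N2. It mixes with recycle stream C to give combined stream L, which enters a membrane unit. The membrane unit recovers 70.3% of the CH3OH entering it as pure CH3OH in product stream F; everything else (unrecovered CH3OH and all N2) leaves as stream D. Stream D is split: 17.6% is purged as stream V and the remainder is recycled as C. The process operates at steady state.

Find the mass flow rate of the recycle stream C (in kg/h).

N2 enters only via R and leaves only via the purge: 1430×0.094 = 0.176×(N2 in D), and the membrane unit passes all N2, so N2 in L = N2 in D = 763.75 kg/h.
CH3OH in L: m_A = 1430×0.906 + (1−0.176)·(1−0.703)·m_A, so m_A = 1295.6/0.7553 = 1715.4 kg/h.
D = (1−0.703)×1715.4 + 763.75 = 1273.2 kg/h.
Recycle C = (1−0.176)×1273.2 = 1049.1 kg/h.

1049 kg/h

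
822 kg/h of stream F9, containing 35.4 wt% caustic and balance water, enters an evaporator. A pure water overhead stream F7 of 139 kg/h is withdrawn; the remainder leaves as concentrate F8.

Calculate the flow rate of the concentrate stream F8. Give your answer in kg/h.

683 kg/h

Concentrate = 822 − 139 = 683 kg/h.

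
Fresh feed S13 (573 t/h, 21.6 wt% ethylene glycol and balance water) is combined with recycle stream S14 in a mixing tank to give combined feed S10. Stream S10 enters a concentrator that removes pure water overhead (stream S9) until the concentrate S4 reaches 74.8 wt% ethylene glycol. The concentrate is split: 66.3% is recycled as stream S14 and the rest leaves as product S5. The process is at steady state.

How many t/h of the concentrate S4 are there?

Overall ethylene glycol balance (none leaves overhead): ethylene glycol in fresh feed = ethylene glycol in product, i.e. 573×0.216 = (1−0.663)·S4·0.748.
S4 = 123.77/(0.748×0.337) = 490.99 t/h.

491 t/h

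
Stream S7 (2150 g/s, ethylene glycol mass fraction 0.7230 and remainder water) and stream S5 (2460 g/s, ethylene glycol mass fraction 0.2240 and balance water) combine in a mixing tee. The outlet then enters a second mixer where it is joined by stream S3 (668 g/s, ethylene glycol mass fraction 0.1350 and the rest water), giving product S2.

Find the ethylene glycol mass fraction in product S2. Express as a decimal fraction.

0.4160

Overall, product flow = 5278 g/s.
ethylene glycol in = 2150×0.723 + 2460×0.224 + 668×0.135 = 2195.7 g/s.
ethylene glycol fraction in S2 = 0.4160.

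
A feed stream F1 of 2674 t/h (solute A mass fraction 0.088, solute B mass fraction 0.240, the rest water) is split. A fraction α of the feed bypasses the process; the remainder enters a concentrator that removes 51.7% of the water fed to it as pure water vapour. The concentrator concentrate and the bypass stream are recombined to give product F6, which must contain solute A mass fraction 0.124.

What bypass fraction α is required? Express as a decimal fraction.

0.164

All 2674×0.088 = 235.31 t/h of solute A reaches F6, so F6 = 235.31/0.124 = 1897.7 t/h and vapour = 776.32 t/h.
The evaporator receives (1−α)·2674 of feed at 0.672 water and removes 0.517 of that water:
0.517×0.672×(1−α)×2674 = 776.32
(1−α) = 776.32/929.01 = 0.8356;  α = 0.1644.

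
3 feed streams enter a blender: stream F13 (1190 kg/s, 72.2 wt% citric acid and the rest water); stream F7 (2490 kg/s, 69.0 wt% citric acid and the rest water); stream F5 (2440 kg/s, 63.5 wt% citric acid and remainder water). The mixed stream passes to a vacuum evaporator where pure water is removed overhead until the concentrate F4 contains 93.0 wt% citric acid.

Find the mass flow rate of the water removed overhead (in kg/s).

citric acid entering = 1190×0.722 + 2490×0.690 + 2440×0.635 = 4126.7 kg/s.
All citric acid reports to F4, so F4 = 4126.7/0.930 = 4437.3 kg/s.
Total feed = 6120 kg/s; overhead = 6120 − 4437.3 = 1682.7 kg/s.

1683 kg/s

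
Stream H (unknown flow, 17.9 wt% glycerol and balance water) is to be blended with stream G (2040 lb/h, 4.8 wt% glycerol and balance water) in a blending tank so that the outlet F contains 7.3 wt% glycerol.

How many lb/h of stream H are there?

481.1 lb/h

Let H be the unknown flow. Total out = 2040 + H.
glycerol balance: 97.92 + 0.179·H = 0.073·(2040 + H)
(0.179 − 0.073)·H = 0.073×2040 − 97.92 = 51
H = 51 / 0.106 = 481.13 lb/h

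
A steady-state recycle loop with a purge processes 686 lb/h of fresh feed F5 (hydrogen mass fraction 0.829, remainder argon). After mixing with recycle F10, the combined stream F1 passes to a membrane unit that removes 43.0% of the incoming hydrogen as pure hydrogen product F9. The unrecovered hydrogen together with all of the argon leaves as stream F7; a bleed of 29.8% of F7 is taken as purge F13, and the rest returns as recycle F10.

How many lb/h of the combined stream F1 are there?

1342 lb/h

argon enters only via F5 and leaves only via the purge: 686×0.171 = 0.298×(argon in F7), and the membrane unit passes all argon, so argon in F1 = argon in F7 = 393.64 lb/h.
hydrogen in F1: m_A = 686×0.829 + (1−0.298)·(1−0.430)·m_A, so m_A = 568.69/0.5999 = 948.04 lb/h.
F1 = 948.04 + 393.64 = 1341.7 lb/h.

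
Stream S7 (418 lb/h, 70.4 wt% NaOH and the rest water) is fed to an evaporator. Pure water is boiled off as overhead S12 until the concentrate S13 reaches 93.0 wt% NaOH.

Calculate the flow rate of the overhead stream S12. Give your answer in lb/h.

NaOH is conserved: 418×0.704 = 294.27 lb/h all reports to the concentrate.
Concentrate = 294.27/(target fraction) = 316.42 lb/h.
Overhead = 418 − 316.42 = 101.58 lb/h.

101.6 lb/h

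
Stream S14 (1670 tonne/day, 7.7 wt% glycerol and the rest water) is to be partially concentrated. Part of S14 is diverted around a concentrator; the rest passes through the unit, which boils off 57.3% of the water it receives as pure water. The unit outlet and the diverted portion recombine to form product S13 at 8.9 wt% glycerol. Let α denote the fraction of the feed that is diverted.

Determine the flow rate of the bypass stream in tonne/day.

All 1670×0.077 = 128.59 tonne/day of glycerol reaches S13, so S13 = 128.59/0.089 = 1444.8 tonne/day and vapour = 225.17 tonne/day.
The evaporator receives (1−α)·1670 of feed at 0.923 water and removes 0.573 of that water:
0.573×0.923×(1−α)×1670 = 225.17
(1−α) = 225.17/883.23 = 0.2549;  α = 0.7451.
Bypass flow = 0.7451×1670 = 1244.3 tonne/day.

1244 tonne/day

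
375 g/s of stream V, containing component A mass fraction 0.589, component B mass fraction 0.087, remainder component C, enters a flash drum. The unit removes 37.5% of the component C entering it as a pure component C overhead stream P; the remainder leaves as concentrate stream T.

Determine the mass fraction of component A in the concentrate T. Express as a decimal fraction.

component A is not removed: 375×0.589 = 220.88 g/s of component A enters T.
component C entering = 375×0.324 = 121.5 g/s; overhead removed = 0.375×121.5 = 45.562 g/s.
Concentrate = 375 − 45.562 = 329.44 g/s.
Mass fraction = 220.88/329.44 = 0.670.

0.670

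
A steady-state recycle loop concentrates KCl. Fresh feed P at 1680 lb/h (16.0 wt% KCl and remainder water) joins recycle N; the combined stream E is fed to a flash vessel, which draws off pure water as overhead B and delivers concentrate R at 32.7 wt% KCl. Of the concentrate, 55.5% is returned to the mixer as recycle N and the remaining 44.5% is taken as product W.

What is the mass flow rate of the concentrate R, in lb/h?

1847 lb/h

Overall KCl balance (none leaves overhead): KCl in fresh feed = KCl in product, i.e. 1680×0.160 = (1−0.555)·R·0.327.
R = 268.8/(0.327×0.445) = 1847.2 lb/h.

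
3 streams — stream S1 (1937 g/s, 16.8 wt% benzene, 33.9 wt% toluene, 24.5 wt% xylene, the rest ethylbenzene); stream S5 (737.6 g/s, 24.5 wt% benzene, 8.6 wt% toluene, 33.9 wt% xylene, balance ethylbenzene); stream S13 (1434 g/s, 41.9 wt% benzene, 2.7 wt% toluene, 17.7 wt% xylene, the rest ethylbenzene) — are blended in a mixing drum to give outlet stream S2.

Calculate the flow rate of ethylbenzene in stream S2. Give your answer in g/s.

1264 g/s

ethylbenzene out = ethylbenzene in = 1937×0.248 + 737.6×0.330 + 1434×0.377 = 1264.4 g/s.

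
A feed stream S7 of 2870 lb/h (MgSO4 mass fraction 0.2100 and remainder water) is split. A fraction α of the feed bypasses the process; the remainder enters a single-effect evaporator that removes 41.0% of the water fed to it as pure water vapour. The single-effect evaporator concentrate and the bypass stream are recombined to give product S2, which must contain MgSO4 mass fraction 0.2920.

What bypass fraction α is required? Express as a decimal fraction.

0.133

All 2870×0.210 = 602.7 lb/h of MgSO4 reaches S2, so S2 = 602.7/0.292 = 2064 lb/h and vapour = 805.96 lb/h.
The evaporator receives (1−α)·2870 of feed at 0.790 water and removes 0.410 of that water:
0.410×0.790×(1−α)×2870 = 805.96
(1−α) = 805.96/929.59 = 0.8670;  α = 0.1330.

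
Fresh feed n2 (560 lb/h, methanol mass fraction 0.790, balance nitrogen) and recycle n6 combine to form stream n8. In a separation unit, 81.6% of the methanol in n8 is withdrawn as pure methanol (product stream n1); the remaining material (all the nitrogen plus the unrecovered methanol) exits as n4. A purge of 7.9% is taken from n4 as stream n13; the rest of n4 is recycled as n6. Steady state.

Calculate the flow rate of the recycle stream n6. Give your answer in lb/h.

nitrogen enters only via n2 and leaves only via the purge: 560×0.210 = 0.079×(nitrogen in n4), and the separation unit passes all nitrogen, so nitrogen in n8 = nitrogen in n4 = 1488.6 lb/h.
methanol in n8: m_A = 560×0.790 + (1−0.079)·(1−0.816)·m_A, so m_A = 442.4/0.8305 = 532.67 lb/h.
n4 = (1−0.816)×532.67 + 1488.6 = 1586.6 lb/h.
Recycle n6 = (1−0.079)×1586.6 = 1461.3 lb/h.

1461 lb/h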